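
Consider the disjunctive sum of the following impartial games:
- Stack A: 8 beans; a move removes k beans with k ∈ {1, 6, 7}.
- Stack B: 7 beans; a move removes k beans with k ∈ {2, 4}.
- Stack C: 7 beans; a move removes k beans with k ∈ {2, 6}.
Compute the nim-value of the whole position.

3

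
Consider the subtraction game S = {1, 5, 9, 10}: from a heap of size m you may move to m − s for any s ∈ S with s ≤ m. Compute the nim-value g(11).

Build the Grundy sequence with g(k) = mex{g(k−s) : s ∈ {1, 5, 9, 10}, s ≤ k}:
k:     0  1  2  3  4  5  6  7  8  9 10 11
g(k):  0  1  0  1  0  1  0  1  0  1  2  3
So g(11) = 3.

3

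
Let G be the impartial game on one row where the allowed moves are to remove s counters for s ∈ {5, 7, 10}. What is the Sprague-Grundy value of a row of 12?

2

Build the Grundy sequence with g(k) = mex{g(k−s) : s ∈ {5, 7, 10}, s ≤ k}:
k:     0  1  2  3  4  5  6  7  8  9 10 11 12
g(k):  0  0  0  0  0  1  1  1  1  1  2  2  2
So g(12) = 2.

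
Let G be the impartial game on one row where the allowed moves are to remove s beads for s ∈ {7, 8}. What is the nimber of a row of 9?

Build the Grundy sequence with g(k) = mex{g(k−s) : s ∈ {7, 8}, s ≤ k}:
g(0) = mex{} = 0
g(1) = mex{} = 0
g(2) = mex{} = 0
g(3) = mex{} = 0
g(4) = mex{} = 0
g(5) = mex{} = 0
g(6) = mex{} = 0
g(7) = mex{0} = 1
g(8) = mex{0} = 1
g(9) = mex{0} = 1
So g(9) = 1.

1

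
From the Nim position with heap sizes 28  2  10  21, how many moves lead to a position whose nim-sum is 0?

Nim-sum: 28 XOR 2 XOR 10 XOR 21 = 1.
The overall nim-sum is X = 1. A heap of size p has a winning move iff p XOR X < p (reduce it to p XOR X).
  28: 28 XOR 1 = 29 ≥ 28 — no move.
  2: 2 XOR 1 = 3 ≥ 2 — no move.
  10: 10 XOR 1 = 11 ≥ 10 — no move.
  21: 21 XOR 1 = 20 < 21 — winning move (to 20).
That gives 1 winning move.

1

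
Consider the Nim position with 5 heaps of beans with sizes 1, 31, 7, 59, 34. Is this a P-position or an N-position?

Nim-sum: 1 ^ 31 ^ 7 ^ 59 ^ 34 = 0.
The nim-sum is 0, so this is a P-position: the player to move is in a losing position under optimal play.

P-position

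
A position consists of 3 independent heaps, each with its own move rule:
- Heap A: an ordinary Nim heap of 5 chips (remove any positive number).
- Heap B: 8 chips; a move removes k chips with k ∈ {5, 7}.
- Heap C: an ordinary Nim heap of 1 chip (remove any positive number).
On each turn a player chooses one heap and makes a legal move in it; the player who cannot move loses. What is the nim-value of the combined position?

Heap A is a plain Nim heap of size 5, so its Grundy value is 5.
Grundy values for heap B (subtraction set {5, 7}):
g(0) = mex{} = 0
g(1) = mex{} = 0
g(2) = mex{} = 0
g(3) = mex{} = 0
g(4) = mex{} = 0
g(5) = mex{0} = 1
g(6) = mex{0} = 1
g(7) = mex{0} = 1
g(8) = mex{0} = 1
So g(8) = 1.
Heap C is a plain Nim heap of size 1, so its Grundy value is 1.
By the Sprague-Grundy theorem, the Grundy value of a sum of independent games is the XOR of the component values.
Combined value = 5 XOR 1 XOR 1 = 5.

5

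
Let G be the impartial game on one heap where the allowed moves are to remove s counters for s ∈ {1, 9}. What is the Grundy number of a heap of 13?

1

Build the Grundy sequence with g(k) = mex{g(k−s) : s ∈ {1, 9}, s ≤ k}:
k:     0  1  2  3  4  5  6  7  8  9 10 11 12 13
g(k):  0  1  0  1  0  1  0  1  0  1  0  1  0  1
So g(13) = 1.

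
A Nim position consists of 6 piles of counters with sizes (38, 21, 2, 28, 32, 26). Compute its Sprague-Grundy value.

23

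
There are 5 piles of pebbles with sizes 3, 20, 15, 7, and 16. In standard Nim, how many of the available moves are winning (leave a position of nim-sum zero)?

1

Compute the nim-sum pairwise:
3 XOR 20 = 23
23 XOR 15 = 24
24 XOR 7 = 31
31 XOR 16 = 15
The overall nim-sum is X = 15. A pile of size p has a winning move iff p XOR X < p (reduce it to p XOR X).
  3: 3 XOR 15 = 12 ≥ 3 — no move.
  20: 20 XOR 15 = 27 ≥ 20 — no move.
  15: 15 XOR 15 = 0 < 15 — winning move (to 0).
  7: 7 XOR 15 = 8 ≥ 7 — no move.
  16: 16 XOR 15 = 31 ≥ 16 — no move.
That gives 1 winning move.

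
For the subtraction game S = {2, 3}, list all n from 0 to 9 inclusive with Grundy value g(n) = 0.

0, 1, 5, 6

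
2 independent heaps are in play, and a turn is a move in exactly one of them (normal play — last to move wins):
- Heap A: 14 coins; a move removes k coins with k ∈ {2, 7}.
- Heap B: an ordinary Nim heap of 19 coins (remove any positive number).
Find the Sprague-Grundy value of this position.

Build the Grundy sequence for heap A with g(k) = mex{g(k−s) : s ∈ {2, 7}, s ≤ k}:
k:     0  1  2  3  4  5  6  7  8  9 10 11 12 13 14
g(k):  0  0  1  1  0  0  1  1  2  0  0  1  1  0  0
So g(14) = 0.
Heap B is a plain Nim heap of size 19, so its Grundy value is 19.
By the Sprague-Grundy theorem, the Grundy value of a sum of independent games is the XOR of the component values.
Combined value = 0 XOR 19 = 19.

19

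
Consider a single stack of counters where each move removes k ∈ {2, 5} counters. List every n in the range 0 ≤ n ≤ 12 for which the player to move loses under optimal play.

0, 1, 4, 7, 8, 11

Build the Grundy sequence with g(k) = mex{g(k−s) : s ∈ {2, 5}, s ≤ k}:
k:     0  1  2  3  4  5  6  7  8  9 10 11 12
g(k):  0  0  1  1  0  2  1  0  0  1  1  0  2
The P-positions (g = 0) in 0..12 are 0, 1, 4, 7, 8, 11.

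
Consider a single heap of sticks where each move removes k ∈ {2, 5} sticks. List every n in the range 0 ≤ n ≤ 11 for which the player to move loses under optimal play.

0, 1, 4, 7, 8, 11

Build the Grundy sequence with g(k) = mex{g(k−s) : s ∈ {2, 5}, s ≤ k}:
g(0) = mex{} = 0
g(1) = mex{} = 0
g(2) = mex{0} = 1
g(3) = mex{0} = 1
g(4) = mex{1} = 0
g(5) = mex{0,1} = 2
g(6) = mex{0} = 1
g(7) = mex{1,2} = 0
g(8) = mex{1} = 0
g(9) = mex{0} = 1
g(10) = mex{0,2} = 1
g(11) = mex{1} = 0
The P-positions (g = 0) in 0..11 are 0, 1, 4, 7, 8, 11.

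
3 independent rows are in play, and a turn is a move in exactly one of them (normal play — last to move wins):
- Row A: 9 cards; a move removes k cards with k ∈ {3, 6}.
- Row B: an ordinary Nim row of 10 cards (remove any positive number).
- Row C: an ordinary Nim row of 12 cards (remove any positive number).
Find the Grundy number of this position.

6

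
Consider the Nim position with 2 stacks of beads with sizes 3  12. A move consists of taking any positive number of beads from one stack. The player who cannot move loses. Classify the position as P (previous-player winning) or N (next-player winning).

Nim-sum: 3 ⊕ 12 = 15.
The nim-sum is 15 ≠ 0, so this is an N-position: the player to move can win.

N-position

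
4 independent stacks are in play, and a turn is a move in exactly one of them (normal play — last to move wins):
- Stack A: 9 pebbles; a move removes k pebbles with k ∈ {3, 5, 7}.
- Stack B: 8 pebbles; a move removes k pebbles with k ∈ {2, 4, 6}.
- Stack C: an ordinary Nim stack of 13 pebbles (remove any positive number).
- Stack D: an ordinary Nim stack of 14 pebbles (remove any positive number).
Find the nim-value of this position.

0

Build the Grundy sequence for stack A with g(k) = mex{g(k−s) : s ∈ {3, 5, 7}, s ≤ k}:
g(0) = mex{} = 0
g(1) = mex{} = 0
g(2) = mex{} = 0
g(3) = mex{0} = 1
g(4) = mex{0} = 1
g(5) = mex{0} = 1
g(6) = mex{0,1} = 2
g(7) = mex{0,1} = 2
g(8) = mex{0,1} = 2
g(9) = mex{0,1,2} = 3
So g(9) = 3.
Build the Grundy sequence for stack B with g(k) = mex{g(k−s) : s ∈ {2, 4, 6}, s ≤ k}:
g(0) = mex{} = 0
g(1) = mex{} = 0
g(2) = mex{0} = 1
g(3) = mex{0} = 1
g(4) = mex{0,1} = 2
g(5) = mex{0,1} = 2
g(6) = mex{0,1,2} = 3
g(7) = mex{0,1,2} = 3
g(8) = mex{1,2,3} = 0
So g(8) = 0.
Stack C is a plain Nim stack of size 13, so its Grundy value is 13.
Stack D is a plain Nim stack of size 14, so its Grundy value is 14.
By the Sprague-Grundy theorem, the Grundy value of a sum of independent games is the XOR of the component values.
Combined value = 3 ⊕ 0 ⊕ 13 ⊕ 14 = 0.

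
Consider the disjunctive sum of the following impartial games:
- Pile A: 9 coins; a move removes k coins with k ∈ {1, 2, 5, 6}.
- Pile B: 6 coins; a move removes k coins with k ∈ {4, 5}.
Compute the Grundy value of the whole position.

3

Build the Grundy sequence for pile A with g(k) = mex{g(k−s) : s ∈ {1, 2, 5, 6}, s ≤ k}:
g(0) = mex{} = 0
g(1) = mex{0} = 1
g(2) = mex{0,1} = 2
g(3) = mex{1,2} = 0
g(4) = mex{0,2} = 1
g(5) = mex{0,1} = 2
g(6) = mex{0,1,2} = 3
g(7) = mex{1,2,3} = 0
g(8) = mex{0,2,3} = 1
g(9) = mex{0,1} = 2
So g(9) = 2.
Grundy values for pile B (subtraction set {4, 5}):
g(0) = mex{} = 0
g(1) = mex{} = 0
g(2) = mex{} = 0
g(3) = mex{} = 0
g(4) = mex{0} = 1
g(5) = mex{0} = 1
g(6) = mex{0} = 1
So g(6) = 1.
By the Sprague-Grundy theorem, the Grundy value of a sum of independent games is the XOR of the component values.
Combined value = 2 ⊕ 1 = 3.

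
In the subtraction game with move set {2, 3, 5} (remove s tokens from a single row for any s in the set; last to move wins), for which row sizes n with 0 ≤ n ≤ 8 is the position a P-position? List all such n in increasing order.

0, 1, 7, 8

Grundy values for subtraction set {2, 3, 5}:
g(0) = mex{} = 0
g(1) = mex{} = 0
g(2) = mex{0} = 1
g(3) = mex{0} = 1
g(4) = mex{0,1} = 2
g(5) = mex{0,1} = 2
g(6) = mex{0,1,2} = 3
g(7) = mex{1,2} = 0
g(8) = mex{1,2,3} = 0
The P-positions (g = 0) in 0..8 are 0, 1, 7, 8.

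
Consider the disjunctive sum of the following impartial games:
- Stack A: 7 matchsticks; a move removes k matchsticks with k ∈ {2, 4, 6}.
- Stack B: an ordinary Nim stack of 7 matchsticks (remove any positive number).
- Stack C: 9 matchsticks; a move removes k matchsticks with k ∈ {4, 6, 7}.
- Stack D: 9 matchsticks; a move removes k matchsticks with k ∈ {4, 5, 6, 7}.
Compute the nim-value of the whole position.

4

Grundy values for stack A (subtraction set {2, 4, 6}):
k:     0  1  2  3  4  5  6  7
g(k):  0  0  1  1  2  2  3  3
So g(7) = 3.
Stack B is a plain Nim stack of size 7, so its Grundy value is 7.
Build the Grundy sequence for stack C with g(k) = mex{g(k−s) : s ∈ {4, 6, 7}, s ≤ k}:
g(0) = mex{} = 0
g(1) = mex{} = 0
g(2) = mex{} = 0
g(3) = mex{} = 0
g(4) = mex{0} = 1
g(5) = mex{0} = 1
g(6) = mex{0} = 1
g(7) = mex{0} = 1
g(8) = mex{0,1} = 2
g(9) = mex{0,1} = 2
So g(9) = 2.
Grundy values for stack D (subtraction set {4, 5, 6, 7}):
g(0) = mex{} = 0
g(1) = mex{} = 0
g(2) = mex{} = 0
g(3) = mex{} = 0
g(4) = mex{0} = 1
g(5) = mex{0} = 1
g(6) = mex{0} = 1
g(7) = mex{0} = 1
g(8) = mex{0,1} = 2
g(9) = mex{0,1} = 2
So g(9) = 2.
By the Sprague-Grundy theorem, the Grundy value of a sum of independent games is the XOR of the component values.
Combined value = 3 ⊕ 7 ⊕ 2 ⊕ 2 = 4.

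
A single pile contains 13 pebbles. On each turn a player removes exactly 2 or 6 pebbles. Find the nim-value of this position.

0

Compute g(0), g(1), … for moves {2, 6}:
g(0) = mex{} = 0
g(1) = mex{} = 0
g(2) = mex{0} = 1
g(3) = mex{0} = 1
g(4) = mex{1} = 0
g(5) = mex{1} = 0
g(6) = mex{0} = 1
g(7) = mex{0} = 1
g(8) = mex{1} = 0
g(9) = mex{1} = 0
g(10) = mex{0} = 1
g(11) = mex{0} = 1
g(12) = mex{1} = 0
g(13) = mex{1} = 0
So g(13) = 0.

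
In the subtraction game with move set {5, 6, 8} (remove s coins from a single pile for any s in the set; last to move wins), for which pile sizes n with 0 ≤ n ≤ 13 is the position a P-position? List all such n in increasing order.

0, 1, 2, 3, 4, 13

Grundy values for subtraction set {5, 6, 8}:
g(0) = mex{} = 0
g(1) = mex{} = 0
g(2) = mex{} = 0
g(3) = mex{} = 0
g(4) = mex{} = 0
g(5) = mex{0} = 1
g(6) = mex{0} = 1
g(7) = mex{0} = 1
g(8) = mex{0} = 1
g(9) = mex{0} = 1
g(10) = mex{0,1} = 2
g(11) = mex{0,1} = 2
g(12) = mex{0,1} = 2
g(13) = mex{1} = 0
The P-positions (g = 0) in 0..13 are 0, 1, 2, 3, 4, 13.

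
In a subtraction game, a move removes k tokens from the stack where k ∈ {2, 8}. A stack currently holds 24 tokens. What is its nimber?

0

Compute g(0), g(1), … for moves {2, 8}:
k:     0  1  2  3  4  5  6  7  8  9 10 11 12 13 14 15 16 17 18 19 20 21 22 23 24
g(k):  0  0  1  1  0  0  1  1  2  2  0  0  1  1  0  0  1  1  2  2  0  0  1  1  0
So g(24) = 0.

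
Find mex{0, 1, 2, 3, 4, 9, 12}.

The values 0, 1, 2, 3, 4 are all present; 5 is the first non-negative integer missing from the set.

5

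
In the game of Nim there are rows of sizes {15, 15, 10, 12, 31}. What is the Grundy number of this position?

25

Nim-sum: 15 ^ 15 ^ 10 ^ 12 ^ 31 = 25.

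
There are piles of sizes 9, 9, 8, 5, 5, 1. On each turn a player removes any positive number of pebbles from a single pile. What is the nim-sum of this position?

Compute the nim-sum pairwise:
9 XOR 9 = 0
0 XOR 8 = 8
8 XOR 5 = 13
13 XOR 5 = 8
8 XOR 1 = 9

9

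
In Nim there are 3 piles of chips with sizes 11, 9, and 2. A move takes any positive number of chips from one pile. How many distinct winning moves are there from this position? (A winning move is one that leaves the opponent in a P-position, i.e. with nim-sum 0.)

Compute the nim-sum pairwise:
11 XOR 9 = 2
2 XOR 2 = 0
The nim-sum is already 0, so every move leaves a nonzero nim-sum — there are no winning moves.

0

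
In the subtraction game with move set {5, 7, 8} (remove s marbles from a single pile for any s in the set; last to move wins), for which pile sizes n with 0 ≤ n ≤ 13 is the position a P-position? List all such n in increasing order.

0, 1, 2, 3, 4, 13

Grundy values for subtraction set {5, 7, 8}:
g(0) = mex{} = 0
g(1) = mex{} = 0
g(2) = mex{} = 0
g(3) = mex{} = 0
g(4) = mex{} = 0
g(5) = mex{0} = 1
g(6) = mex{0} = 1
g(7) = mex{0} = 1
g(8) = mex{0} = 1
g(9) = mex{0} = 1
g(10) = mex{0,1} = 2
g(11) = mex{0,1} = 2
g(12) = mex{0,1} = 2
g(13) = mex{1} = 0
The P-positions (g = 0) in 0..13 are 0, 1, 2, 3, 4, 13.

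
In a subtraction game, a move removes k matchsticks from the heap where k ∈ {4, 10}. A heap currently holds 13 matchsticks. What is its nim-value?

Grundy values for subtraction set {4, 10}:
k:     0  1  2  3  4  5  6  7  8  9 10 11 12 13
g(k):  0  0  0  0  1  1  1  1  0  0  2  2  1  1
So g(13) = 1.

1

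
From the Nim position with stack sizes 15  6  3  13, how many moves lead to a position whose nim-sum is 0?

Nim-sum: 15 ⊕ 6 ⊕ 3 ⊕ 13 = 7.
The overall nim-sum is X = 7. A stack of size p has a winning move iff p XOR X < p (reduce it to p XOR X).
  15: 15 XOR 7 = 8 < 15 — winning move (to 8).
  6: 6 XOR 7 = 1 < 6 — winning move (to 1).
  3: 3 XOR 7 = 4 ≥ 3 — no move.
  13: 13 XOR 7 = 10 < 13 — winning move (to 10).
That gives 3 winning moves.

3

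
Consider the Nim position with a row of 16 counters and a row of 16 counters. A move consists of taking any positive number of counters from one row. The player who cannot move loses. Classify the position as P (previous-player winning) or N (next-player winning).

Bitwise XOR of the heap sizes:
  10000  (16)
  10000  (16)
  -----
  00000  (0)
The nim-sum is 0, so this is a P-position: the player to move is in a losing position under optimal play.

P-position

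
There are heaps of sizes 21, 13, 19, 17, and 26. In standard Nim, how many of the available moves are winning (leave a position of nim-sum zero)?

Compute the nim-sum pairwise:
21 ^ 13 = 24
24 ^ 19 = 11
11 ^ 17 = 26
26 ^ 26 = 0
The nim-sum is already 0, so every move leaves a nonzero nim-sum — there are no winning moves.

0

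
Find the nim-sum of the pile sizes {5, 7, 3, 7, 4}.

Compute the nim-sum pairwise:
5 XOR 7 = 2
2 XOR 3 = 1
1 XOR 7 = 6
6 XOR 4 = 2

2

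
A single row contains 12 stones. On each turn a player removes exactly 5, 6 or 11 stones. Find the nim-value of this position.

2

Compute g(0), g(1), … for moves {5, 6, 11}:
k:     0  1  2  3  4  5  6  7  8  9 10 11 12
g(k):  0  0  0  0  0  1  1  1  1  1  2  2  2
So g(12) = 2.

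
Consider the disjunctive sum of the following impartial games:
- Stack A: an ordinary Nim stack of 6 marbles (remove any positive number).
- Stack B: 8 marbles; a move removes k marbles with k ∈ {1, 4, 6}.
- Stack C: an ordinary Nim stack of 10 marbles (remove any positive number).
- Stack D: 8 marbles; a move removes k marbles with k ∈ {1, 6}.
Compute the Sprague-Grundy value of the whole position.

12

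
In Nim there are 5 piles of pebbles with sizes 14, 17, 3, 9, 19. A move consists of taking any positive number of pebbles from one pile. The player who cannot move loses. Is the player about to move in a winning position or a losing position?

Winning position

Compute the nim-sum pairwise:
14 ⊕ 17 = 31
31 ⊕ 3 = 28
28 ⊕ 9 = 21
21 ⊕ 19 = 6
The nim-sum is 6 ≠ 0, so this is an N-position: the player to move can win.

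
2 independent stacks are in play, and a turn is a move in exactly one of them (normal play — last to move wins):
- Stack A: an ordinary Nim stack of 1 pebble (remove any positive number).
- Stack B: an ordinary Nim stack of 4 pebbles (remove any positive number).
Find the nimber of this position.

5

Stack A is a plain Nim stack of size 1, so its Grundy value is 1.
Stack B is a plain Nim stack of size 4, so its Grundy value is 4.
By the Sprague-Grundy theorem, the Grundy value of a sum of independent games is the XOR of the component values.
Combined value = 1 ⊕ 4 = 5.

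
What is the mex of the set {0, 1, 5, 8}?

2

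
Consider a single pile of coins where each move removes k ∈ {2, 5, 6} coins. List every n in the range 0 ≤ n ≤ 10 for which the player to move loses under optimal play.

Compute g(0), g(1), … for moves {2, 5, 6}:
k:     0  1  2  3  4  5  6  7  8  9 10
g(k):  0  0  1  1  0  2  1  3  0  2  1
The P-positions (g = 0) in 0..10 are 0, 1, 4, 8.

0, 1, 4, 8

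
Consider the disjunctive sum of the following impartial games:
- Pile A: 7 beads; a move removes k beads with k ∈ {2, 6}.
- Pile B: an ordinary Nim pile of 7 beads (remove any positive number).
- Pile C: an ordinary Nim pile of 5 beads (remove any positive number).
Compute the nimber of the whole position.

Build the Grundy sequence for pile A with g(k) = mex{g(k−s) : s ∈ {2, 6}, s ≤ k}:
k:     0  1  2  3  4  5  6  7
g(k):  0  0  1  1  0  0  1  1
So g(7) = 1.
Pile B is a plain Nim pile of size 7, so its Grundy value is 7.
Pile C is a plain Nim pile of size 5, so its Grundy value is 5.
By the Sprague-Grundy theorem, the Grundy value of a sum of independent games is the XOR of the component values.
Combined value = 1 XOR 7 XOR 5 = 3.

3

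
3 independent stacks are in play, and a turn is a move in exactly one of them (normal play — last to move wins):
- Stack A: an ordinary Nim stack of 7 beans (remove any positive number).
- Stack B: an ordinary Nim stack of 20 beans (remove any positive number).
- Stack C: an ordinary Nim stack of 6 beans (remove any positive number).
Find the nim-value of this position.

Stack A is a plain Nim stack of size 7, so its Grundy value is 7.
Stack B is a plain Nim stack of size 20, so its Grundy value is 20.
Stack C is a plain Nim stack of size 6, so its Grundy value is 6.
The value of a disjunctive sum is the nim-sum of the parts.
Combined value = 7 ⊕ 20 ⊕ 6 = 21.

21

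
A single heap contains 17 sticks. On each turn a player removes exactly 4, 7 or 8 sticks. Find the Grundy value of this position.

1

Grundy values for subtraction set {4, 7, 8}:
k:     0  1  2  3  4  5  6  7  8  9 10 11 12 13 14 15 16 17
g(k):  0  0  0  0  1  1  1  1  2  2  2  2  0  0  0  0  1  1
So g(17) = 1.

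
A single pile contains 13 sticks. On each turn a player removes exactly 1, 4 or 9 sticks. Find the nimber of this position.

1

Grundy values for subtraction set {1, 4, 9}:
k:     0  1  2  3  4  5  6  7  8  9 10 11 12 13
g(k):  0  1  0  1  2  0  1  0  1  2  0  1  0  1
So g(13) = 1.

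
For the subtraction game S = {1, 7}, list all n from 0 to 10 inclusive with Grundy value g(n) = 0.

0, 2, 4, 6, 8, 10

Grundy values for subtraction set {1, 7}:
g(0) = mex{} = 0
g(1) = mex{0} = 1
g(2) = mex{1} = 0
g(3) = mex{0} = 1
g(4) = mex{1} = 0
g(5) = mex{0} = 1
g(6) = mex{1} = 0
g(7) = mex{0} = 1
g(8) = mex{1} = 0
g(9) = mex{0} = 1
g(10) = mex{1} = 0
The P-positions (g = 0) in 0..10 are 0, 2, 4, 6, 8, 10.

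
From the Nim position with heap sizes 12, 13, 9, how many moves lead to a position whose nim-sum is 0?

3

Write each in binary and XOR column by column:
  1100  (12)
  1101  (13)
  1001  (9)
  ----
  1000  (8)
The overall nim-sum is X = 8. A heap of size p has a winning move iff p XOR X < p (reduce it to p XOR X).
  12: 12 XOR 8 = 4 < 12 — winning move (to 4).
  13: 13 XOR 8 = 5 < 13 — winning move (to 5).
  9: 9 XOR 8 = 1 < 9 — winning move (to 1).
That gives 3 winning moves.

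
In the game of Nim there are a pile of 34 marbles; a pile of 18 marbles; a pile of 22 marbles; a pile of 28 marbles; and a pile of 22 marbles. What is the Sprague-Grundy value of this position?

44

Nim-sum: 34 ^ 18 ^ 22 ^ 28 ^ 22 = 44.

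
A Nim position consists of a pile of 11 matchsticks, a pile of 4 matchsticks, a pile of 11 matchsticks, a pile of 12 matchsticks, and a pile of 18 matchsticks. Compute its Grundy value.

Nim-sum: 11 XOR 4 XOR 11 XOR 12 XOR 18 = 26.

26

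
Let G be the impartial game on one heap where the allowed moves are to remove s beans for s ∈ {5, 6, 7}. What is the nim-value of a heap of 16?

Build the Grundy sequence with g(k) = mex{g(k−s) : s ∈ {5, 6, 7}, s ≤ k}:
k:     0  1  2  3  4  5  6  7  8  9 10 11 12 13 14 15 16
g(k):  0  0  0  0  0  1  1  1  1  1  2  2  0  0  0  0  0
So g(16) = 0.

0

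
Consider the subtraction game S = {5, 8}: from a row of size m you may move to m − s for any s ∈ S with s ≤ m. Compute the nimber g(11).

2

Compute g(0), g(1), … for moves {5, 8}:
k:     0  1  2  3  4  5  6  7  8  9 10 11
g(k):  0  0  0  0  0  1  1  1  1  1  2  2
So g(11) = 2.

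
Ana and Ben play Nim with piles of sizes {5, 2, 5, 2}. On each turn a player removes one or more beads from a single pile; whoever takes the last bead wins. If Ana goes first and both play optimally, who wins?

Bitwise XOR of the heap sizes:
  101  (5)
  010  (2)
  101  (5)
  010  (2)
  ---
  000  (0)
The nim-sum is 0, so this is a P-position: the player to move is in a losing position under optimal play; Ana is about to move from it and so loses — Ben wins.

Ben wins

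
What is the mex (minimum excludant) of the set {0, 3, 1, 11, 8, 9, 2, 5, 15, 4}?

6

The values 0, 1, 2, 3, 4, 5 are all present; 6 is the first non-negative integer missing from the set.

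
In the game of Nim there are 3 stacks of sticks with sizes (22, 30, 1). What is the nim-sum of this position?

9

Write each in binary and XOR column by column:
  10110  (22)
  11110  (30)
  00001  (1)
  -----
  01001  (9)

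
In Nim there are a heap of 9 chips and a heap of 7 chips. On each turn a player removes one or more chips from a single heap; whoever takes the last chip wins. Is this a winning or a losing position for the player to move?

Compute the nim-sum pairwise:
9 XOR 7 = 14
The nim-sum is 14 ≠ 0, so this is an N-position: the player to move can win.

Winning position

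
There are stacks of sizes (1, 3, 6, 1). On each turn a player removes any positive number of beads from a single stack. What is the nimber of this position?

5

Compute the nim-sum pairwise:
1 XOR 3 = 2
2 XOR 6 = 4
4 XOR 1 = 5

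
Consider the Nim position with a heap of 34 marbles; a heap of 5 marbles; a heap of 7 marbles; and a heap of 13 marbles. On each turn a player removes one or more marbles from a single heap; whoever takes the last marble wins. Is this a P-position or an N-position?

Write each in binary and XOR column by column:
  100010  (34)
  000101  (5)
  000111  (7)
  001101  (13)
  ------
  101101  (45)
The nim-sum is 45 ≠ 0, so this is an N-position: the player to move can win.

N-position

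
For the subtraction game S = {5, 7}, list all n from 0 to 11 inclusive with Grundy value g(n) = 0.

0, 1, 2, 3, 4

Compute g(0), g(1), … for moves {5, 7}:
k:     0  1  2  3  4  5  6  7  8  9 10 11
g(k):  0  0  0  0  0  1  1  1  1  1  2  2
The P-positions (g = 0) in 0..11 are 0, 1, 2, 3, 4.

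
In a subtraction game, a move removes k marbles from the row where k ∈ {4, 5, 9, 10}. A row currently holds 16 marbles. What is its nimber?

Build the Grundy sequence with g(k) = mex{g(k−s) : s ∈ {4, 5, 9, 10}, s ≤ k}:
k:     0  1  2  3  4  5  6  7  8  9 10 11 12 13 14 15 16
g(k):  0  0  0  0  1  1  1  1  2  2  2  2  3  3  0  0  0
So g(16) = 0.

0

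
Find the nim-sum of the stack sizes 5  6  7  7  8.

Nim-sum: 5 ^ 6 ^ 7 ^ 7 ^ 8 = 11.

11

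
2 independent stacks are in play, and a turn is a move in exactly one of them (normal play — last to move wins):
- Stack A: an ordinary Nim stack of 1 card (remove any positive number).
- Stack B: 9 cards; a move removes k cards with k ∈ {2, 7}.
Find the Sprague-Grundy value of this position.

1

Stack A is a plain Nim stack of size 1, so its Grundy value is 1.
Grundy values for stack B (subtraction set {2, 7}):
g(0) = mex{} = 0
g(1) = mex{} = 0
g(2) = mex{0} = 1
g(3) = mex{0} = 1
g(4) = mex{1} = 0
g(5) = mex{1} = 0
g(6) = mex{0} = 1
g(7) = mex{0} = 1
g(8) = mex{0,1} = 2
g(9) = mex{1} = 0
So g(9) = 0.
The value of a disjunctive sum is the nim-sum of the parts.
Combined value = 1 XOR 0 = 1.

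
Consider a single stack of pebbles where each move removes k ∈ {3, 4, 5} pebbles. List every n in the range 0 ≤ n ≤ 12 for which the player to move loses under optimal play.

Compute g(0), g(1), … for moves {3, 4, 5}:
k:     0  1  2  3  4  5  6  7  8  9 10 11 12
g(k):  0  0  0  1  1  1  2  2  0  0  0  1  1
The P-positions (g = 0) in 0..12 are 0, 1, 2, 8, 9, 10.

0, 1, 2, 8, 9, 10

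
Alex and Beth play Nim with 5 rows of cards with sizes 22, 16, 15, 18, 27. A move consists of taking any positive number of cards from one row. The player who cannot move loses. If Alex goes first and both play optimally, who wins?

In binary:
  10110  (22)
  10000  (16)
  01111  (15)
  10010  (18)
  11011  (27)
  -----
  00000  (0)
The nim-sum is 0, so this is a P-position: the player to move is in a losing position under optimal play; Alex is about to move from it and so loses — Beth wins.

Beth wins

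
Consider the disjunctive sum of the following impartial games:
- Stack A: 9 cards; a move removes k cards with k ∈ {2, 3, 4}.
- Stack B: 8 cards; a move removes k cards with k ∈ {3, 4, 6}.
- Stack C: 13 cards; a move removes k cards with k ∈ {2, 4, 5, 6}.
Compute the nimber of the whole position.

Build the Grundy sequence for stack A with g(k) = mex{g(k−s) : s ∈ {2, 3, 4}, s ≤ k}:
k:     0  1  2  3  4  5  6  7  8  9
g(k):  0  0  1  1  2  2  0  0  1  1
So g(9) = 1.
For stack B, compute g(0), g(1), … with moves {3, 4, 6}:
g(0) = mex{} = 0
g(1) = mex{} = 0
g(2) = mex{} = 0
g(3) = mex{0} = 1
g(4) = mex{0} = 1
g(5) = mex{0} = 1
g(6) = mex{0,1} = 2
g(7) = mex{0,1} = 2
g(8) = mex{0,1} = 2
So g(8) = 2.
For stack C, compute g(0), g(1), … with moves {2, 4, 5, 6}:
g(0) = mex{} = 0
g(1) = mex{} = 0
g(2) = mex{0} = 1
g(3) = mex{0} = 1
g(4) = mex{0,1} = 2
g(5) = mex{0,1} = 2
g(6) = mex{0,1,2} = 3
g(7) = mex{0,1,2} = 3
g(8) = mex{1,2,3} = 0
g(9) = mex{1,2,3} = 0
g(10) = mex{0,2,3} = 1
g(11) = mex{0,2,3} = 1
g(12) = mex{0,1,3} = 2
g(13) = mex{0,1,3} = 2
So g(13) = 2.
By the Sprague-Grundy theorem, the Grundy value of a sum of independent games is the XOR of the component values.
Combined value = 1 ⊕ 2 ⊕ 2 = 1.

1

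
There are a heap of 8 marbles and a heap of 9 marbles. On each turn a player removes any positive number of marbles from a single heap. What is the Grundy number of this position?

Compute the nim-sum pairwise:
8 ^ 9 = 1

1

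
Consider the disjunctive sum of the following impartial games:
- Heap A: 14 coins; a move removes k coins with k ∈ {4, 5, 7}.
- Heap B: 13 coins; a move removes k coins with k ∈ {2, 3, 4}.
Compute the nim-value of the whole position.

0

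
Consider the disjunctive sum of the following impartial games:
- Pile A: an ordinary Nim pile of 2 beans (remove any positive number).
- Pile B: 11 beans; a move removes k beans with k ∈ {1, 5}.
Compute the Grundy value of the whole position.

Pile A is a plain Nim pile of size 2, so its Grundy value is 2.
For pile B, compute g(0), g(1), … with moves {1, 5}:
g(0) = mex{} = 0
g(1) = mex{0} = 1
g(2) = mex{1} = 0
g(3) = mex{0} = 1
g(4) = mex{1} = 0
g(5) = mex{0} = 1
g(6) = mex{1} = 0
g(7) = mex{0} = 1
g(8) = mex{1} = 0
g(9) = mex{0} = 1
g(10) = mex{1} = 0
g(11) = mex{0} = 1
So g(11) = 1.
By the Sprague-Grundy theorem, the Grundy value of a sum of independent games is the XOR of the component values.
Combined value = 2 XOR 1 = 3.

3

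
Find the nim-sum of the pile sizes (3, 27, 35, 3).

56

Bitwise XOR of the heap sizes:
  000011  (3)
  011011  (27)
  100011  (35)
  000011  (3)
  ------
  111000  (56)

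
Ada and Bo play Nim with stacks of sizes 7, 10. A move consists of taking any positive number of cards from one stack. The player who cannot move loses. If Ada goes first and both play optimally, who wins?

Bitwise XOR of the heap sizes:
  0111  (7)
  1010  (10)
  ----
  1101  (13)
The nim-sum is 13 ≠ 0, so this is an N-position: the player to move can win; Ada has a winning move.

Ada wins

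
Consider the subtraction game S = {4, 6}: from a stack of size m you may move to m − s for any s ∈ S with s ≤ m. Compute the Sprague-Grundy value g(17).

1

Build the Grundy sequence with g(k) = mex{g(k−s) : s ∈ {4, 6}, s ≤ k}:
k:     0  1  2  3  4  5  6  7  8  9 10 11 12 13 14 15 16 17
g(k):  0  0  0  0  1  1  1  1  2  2  0  0  0  0  1  1  1  1
So g(17) = 1.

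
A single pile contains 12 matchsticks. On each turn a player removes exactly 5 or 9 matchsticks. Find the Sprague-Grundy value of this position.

Grundy values for subtraction set {5, 9}:
k:     0  1  2  3  4  5  6  7  8  9 10 11 12
g(k):  0  0  0  0  0  1  1  1  1  1  2  2  2
So g(12) = 2.

2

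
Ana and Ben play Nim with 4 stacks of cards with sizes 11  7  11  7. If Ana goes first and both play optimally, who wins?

Nim-sum: 11 ⊕ 7 ⊕ 11 ⊕ 7 = 0.
The nim-sum is 0, so this is a P-position: the player to move is in a losing position under optimal play; Ana is about to move from it and so loses — Ben wins.

Ben wins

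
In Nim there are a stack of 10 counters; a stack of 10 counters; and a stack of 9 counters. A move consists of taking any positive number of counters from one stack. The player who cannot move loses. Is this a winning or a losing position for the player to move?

Compute the nim-sum pairwise:
10 ^ 10 = 0
0 ^ 9 = 9
The nim-sum is 9 ≠ 0, so this is an N-position: the player to move can win.

Winning position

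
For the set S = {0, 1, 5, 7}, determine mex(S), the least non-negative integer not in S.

The values 0, 1 are all present; 2 is the first non-negative integer missing from the set.

2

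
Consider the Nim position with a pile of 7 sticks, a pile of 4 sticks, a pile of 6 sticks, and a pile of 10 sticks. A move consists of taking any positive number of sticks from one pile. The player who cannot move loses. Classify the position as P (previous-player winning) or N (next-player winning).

In binary:
  0111  (7)
  0100  (4)
  0110  (6)
  1010  (10)
  ----
  1111  (15)
The nim-sum is 15 ≠ 0, so this is an N-position: the player to move can win.

N-position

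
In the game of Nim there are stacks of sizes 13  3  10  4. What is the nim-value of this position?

Nim-sum: 13 XOR 3 XOR 10 XOR 4 = 0.

0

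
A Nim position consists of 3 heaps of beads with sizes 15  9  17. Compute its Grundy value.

23

Compute the nim-sum pairwise:
15 XOR 9 = 6
6 XOR 17 = 23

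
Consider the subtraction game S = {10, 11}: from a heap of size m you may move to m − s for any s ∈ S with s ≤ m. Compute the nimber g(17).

Build the Grundy sequence with g(k) = mex{g(k−s) : s ∈ {10, 11}, s ≤ k}:
k:     0  1  2  3  4  5  6  7  8  9 10 11 12 13 14 15 16 17
g(k):  0  0  0  0  0  0  0  0  0  0  1  1  1  1  1  1  1  1
So g(17) = 1.

1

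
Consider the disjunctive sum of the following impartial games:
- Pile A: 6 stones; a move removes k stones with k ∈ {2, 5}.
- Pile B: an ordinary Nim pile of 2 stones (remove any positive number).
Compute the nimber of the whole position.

Build the Grundy sequence for pile A with g(k) = mex{g(k−s) : s ∈ {2, 5}, s ≤ k}:
k:     0  1  2  3  4  5  6
g(k):  0  0  1  1  0  2  1
So g(6) = 1.
Pile B is a plain Nim pile of size 2, so its Grundy value is 2.
By the Sprague-Grundy theorem, the Grundy value of a sum of independent games is the XOR of the component values.
Combined value = 1 XOR 2 = 3.

3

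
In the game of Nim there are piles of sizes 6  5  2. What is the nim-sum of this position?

1

Nim-sum: 6 ⊕ 5 ⊕ 2 = 1.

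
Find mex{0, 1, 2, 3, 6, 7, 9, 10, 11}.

The values 0, 1, 2, 3 are all present; 4 is the first non-negative integer missing from the set.

4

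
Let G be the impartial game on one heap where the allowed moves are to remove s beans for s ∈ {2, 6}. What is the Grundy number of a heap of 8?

Grundy values for subtraction set {2, 6}:
k:     0  1  2  3  4  5  6  7  8
g(k):  0  0  1  1  0  0  1  1  0
So g(8) = 0.

0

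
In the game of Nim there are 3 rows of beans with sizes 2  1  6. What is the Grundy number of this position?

Compute the nim-sum pairwise:
2 ⊕ 1 = 3
3 ⊕ 6 = 5

5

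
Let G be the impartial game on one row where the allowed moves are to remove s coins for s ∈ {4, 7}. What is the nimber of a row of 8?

Grundy values for subtraction set {4, 7}:
g(0) = mex{} = 0
g(1) = mex{} = 0
g(2) = mex{} = 0
g(3) = mex{} = 0
g(4) = mex{0} = 1
g(5) = mex{0} = 1
g(6) = mex{0} = 1
g(7) = mex{0} = 1
g(8) = mex{0,1} = 2
So g(8) = 2.

2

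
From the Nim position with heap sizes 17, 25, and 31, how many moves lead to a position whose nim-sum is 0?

3

Compute the nim-sum pairwise:
17 ⊕ 25 = 8
8 ⊕ 31 = 23
The overall nim-sum is X = 23. A heap of size p has a winning move iff p XOR X < p (reduce it to p XOR X).
  17: 17 XOR 23 = 6 < 17 — winning move (to 6).
  25: 25 XOR 23 = 14 < 25 — winning move (to 14).
  31: 31 XOR 23 = 8 < 31 — winning move (to 8).
That gives 3 winning moves.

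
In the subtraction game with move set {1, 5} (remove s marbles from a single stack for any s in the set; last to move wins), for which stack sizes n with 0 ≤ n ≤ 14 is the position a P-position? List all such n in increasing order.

Compute g(0), g(1), … for moves {1, 5}:
g(0) = mex{} = 0
g(1) = mex{0} = 1
g(2) = mex{1} = 0
g(3) = mex{0} = 1
g(4) = mex{1} = 0
g(5) = mex{0} = 1
g(6) = mex{1} = 0
g(7) = mex{0} = 1
g(8) = mex{1} = 0
g(9) = mex{0} = 1
g(10) = mex{1} = 0
g(11) = mex{0} = 1
g(12) = mex{1} = 0
g(13) = mex{0} = 1
g(14) = mex{1} = 0
The P-positions (g = 0) in 0..14 are 0, 2, 4, 6, 8, 10, 12, 14.

0, 2, 4, 6, 8, 10, 12, 14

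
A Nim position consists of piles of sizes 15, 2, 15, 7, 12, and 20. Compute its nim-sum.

Nim-sum: 15 ^ 2 ^ 15 ^ 7 ^ 12 ^ 20 = 29.

29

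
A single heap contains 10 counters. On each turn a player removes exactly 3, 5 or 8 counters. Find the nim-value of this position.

Grundy values for subtraction set {3, 5, 8}:
k:     0  1  2  3  4  5  6  7  8  9 10
g(k):  0  0  0  1  1  1  2  2  2  3  3
So g(10) = 3.

3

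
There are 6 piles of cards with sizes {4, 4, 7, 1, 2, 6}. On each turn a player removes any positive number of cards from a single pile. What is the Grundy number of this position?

Compute the nim-sum pairwise:
4 XOR 4 = 0
0 XOR 7 = 7
7 XOR 1 = 6
6 XOR 2 = 4
4 XOR 6 = 2

2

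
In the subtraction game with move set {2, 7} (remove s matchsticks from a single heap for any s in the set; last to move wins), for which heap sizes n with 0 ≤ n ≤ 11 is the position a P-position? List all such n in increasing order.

0, 1, 4, 5, 9, 10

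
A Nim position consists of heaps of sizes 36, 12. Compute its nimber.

Nim-sum: 36 ^ 12 = 40.

40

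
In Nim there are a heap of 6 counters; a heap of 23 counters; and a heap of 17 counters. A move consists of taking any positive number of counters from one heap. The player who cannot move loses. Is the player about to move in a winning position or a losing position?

Losing position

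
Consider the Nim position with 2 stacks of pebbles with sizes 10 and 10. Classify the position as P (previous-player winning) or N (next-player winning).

In binary:
  1010  (10)
  1010  (10)
  ----
  0000  (0)
The nim-sum is 0, so this is a P-position: the player to move is in a losing position under optimal play.

P-position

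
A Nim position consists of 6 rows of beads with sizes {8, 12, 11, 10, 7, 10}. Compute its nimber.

8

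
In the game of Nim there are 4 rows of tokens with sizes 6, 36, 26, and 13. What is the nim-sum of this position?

Bitwise XOR of the heap sizes:
  000110  (6)
  100100  (36)
  011010  (26)
  001101  (13)
  ------
  110101  (53)

53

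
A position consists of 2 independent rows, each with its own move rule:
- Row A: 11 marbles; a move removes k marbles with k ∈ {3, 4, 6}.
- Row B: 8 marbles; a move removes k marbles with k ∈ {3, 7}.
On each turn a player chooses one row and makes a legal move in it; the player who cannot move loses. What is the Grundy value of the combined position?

2

Build the Grundy sequence for row A with g(k) = mex{g(k−s) : s ∈ {3, 4, 6}, s ≤ k}:
g(0) = mex{} = 0
g(1) = mex{} = 0
g(2) = mex{} = 0
g(3) = mex{0} = 1
g(4) = mex{0} = 1
g(5) = mex{0} = 1
g(6) = mex{0,1} = 2
g(7) = mex{0,1} = 2
g(8) = mex{0,1} = 2
g(9) = mex{1,2} = 0
g(10) = mex{1,2} = 0
g(11) = mex{1,2} = 0
So g(11) = 0.
Build the Grundy sequence for row B with g(k) = mex{g(k−s) : s ∈ {3, 7}, s ≤ k}:
k:     0  1  2  3  4  5  6  7  8
g(k):  0  0  0  1  1  1  0  2  2
So g(8) = 2.
By the Sprague-Grundy theorem, the Grundy value of a sum of independent games is the XOR of the component values.
Combined value = 0 ⊕ 2 = 2.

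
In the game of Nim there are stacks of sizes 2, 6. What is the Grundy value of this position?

4

Nim-sum: 2 XOR 6 = 4.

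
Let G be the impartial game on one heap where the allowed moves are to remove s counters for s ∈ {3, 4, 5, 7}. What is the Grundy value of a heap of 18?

2

Build the Grundy sequence with g(k) = mex{g(k−s) : s ∈ {3, 4, 5, 7}, s ≤ k}:
k:     0  1  2  3  4  5  6  7  8  9 10 11 12 13 14 15 16 17 18
g(k):  0  0  0  1  1  1  2  2  2  3  0  0  0  1  1  1  2  2  2
So g(18) = 2.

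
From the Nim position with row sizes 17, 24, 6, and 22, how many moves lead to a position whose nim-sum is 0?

3

Write each in binary and XOR column by column:
  10001  (17)
  11000  (24)
  00110  (6)
  10110  (22)
  -----
  11001  (25)
The overall nim-sum is X = 25. A row of size p has a winning move iff p XOR X < p (reduce it to p XOR X).
  17: 17 XOR 25 = 8 < 17 — winning move (to 8).
  24: 24 XOR 25 = 1 < 24 — winning move (to 1).
  6: 6 XOR 25 = 31 ≥ 6 — no move.
  22: 22 XOR 25 = 15 < 22 — winning move (to 15).
That gives 3 winning moves.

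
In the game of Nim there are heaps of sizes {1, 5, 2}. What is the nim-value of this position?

6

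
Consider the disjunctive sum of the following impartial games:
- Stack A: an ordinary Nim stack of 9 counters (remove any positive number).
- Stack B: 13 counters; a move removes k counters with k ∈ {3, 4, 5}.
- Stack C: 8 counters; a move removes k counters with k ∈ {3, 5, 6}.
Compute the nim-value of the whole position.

Stack A is a plain Nim stack of size 9, so its Grundy value is 9.
For stack B, compute g(0), g(1), … with moves {3, 4, 5}:
g(0) = mex{} = 0
g(1) = mex{} = 0
g(2) = mex{} = 0
g(3) = mex{0} = 1
g(4) = mex{0} = 1
g(5) = mex{0} = 1
g(6) = mex{0,1} = 2
g(7) = mex{0,1} = 2
g(8) = mex{1} = 0
g(9) = mex{1,2} = 0
g(10) = mex{1,2} = 0
g(11) = mex{0,2} = 1
g(12) = mex{0,2} = 1
g(13) = mex{0} = 1
So g(13) = 1.
Grundy values for stack C (subtraction set {3, 5, 6}):
k:     0  1  2  3  4  5  6  7  8
g(k):  0  0  0  1  1  1  2  2  2
So g(8) = 2.
By the Sprague-Grundy theorem, the Grundy value of a sum of independent games is the XOR of the component values.
Combined value = 9 XOR 1 XOR 2 = 10.

10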